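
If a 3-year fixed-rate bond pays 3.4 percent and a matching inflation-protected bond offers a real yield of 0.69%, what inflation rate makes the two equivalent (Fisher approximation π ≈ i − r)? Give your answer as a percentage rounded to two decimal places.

π ≈ i − r = 3.4% − 0.69% → 2.71%.

2.71%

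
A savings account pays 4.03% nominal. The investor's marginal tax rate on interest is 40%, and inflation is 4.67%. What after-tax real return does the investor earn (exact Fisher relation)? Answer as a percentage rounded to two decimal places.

-2.15%

After-tax nominal return = 4.03% × (1 − 0.4) = 2.4180%.
1 + r = 1.02418 / 1.04670 = 0.978485
After-tax real rate = 0.978485 − 1 → -2.15%.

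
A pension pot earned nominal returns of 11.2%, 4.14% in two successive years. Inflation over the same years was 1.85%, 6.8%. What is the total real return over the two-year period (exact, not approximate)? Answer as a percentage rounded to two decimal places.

6.46%

Nominal growth factor = 1.1120 × 1.0414 = 1.158037
Price-level growth factor = 1.0185 × 1.0680 = 1.087758
Real growth factor = 1.158037 / 1.087758 = 1.064609
Total real return = 1.064609 − 1 → 6.46%.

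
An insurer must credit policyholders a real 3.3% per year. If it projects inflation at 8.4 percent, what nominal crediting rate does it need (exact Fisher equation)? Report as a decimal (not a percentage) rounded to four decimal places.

(1 + i) = (1 + r)(1 + π) = 1.03300 × 1.08400 = 1.119772
i = 1.119772 − 1, so the required nominal rate is 0.1198.

0.1198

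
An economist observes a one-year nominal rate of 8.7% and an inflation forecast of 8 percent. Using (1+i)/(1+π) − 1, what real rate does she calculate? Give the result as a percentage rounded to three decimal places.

0.648%

By the Fisher identity, 1 + r = (1 + i)/(1 + π).
1 + r = 1.08700 / 1.08000 = 1.006481
r = 1.006481 − 1 = 0.6481%, i.e. 0.648%.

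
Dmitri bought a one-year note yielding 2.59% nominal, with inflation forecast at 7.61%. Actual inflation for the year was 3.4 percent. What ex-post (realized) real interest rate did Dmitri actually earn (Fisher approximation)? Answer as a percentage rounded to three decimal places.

-0.810%

Ex-post: 2.59% − 3.4% = -0.810%
So the realized real rate is -0.810%.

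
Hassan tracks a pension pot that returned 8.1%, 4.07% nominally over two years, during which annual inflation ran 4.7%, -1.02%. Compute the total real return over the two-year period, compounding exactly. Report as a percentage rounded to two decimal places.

8.56%

Compound the nominal returns: 1.0810 × 1.0407 = 1.124997.
Compound inflation: 1.0470 × 0.9898 = 1.036321.
Deflate: 1.124997 / 1.036321 = 1.085568.
Total real return = 1.085568 − 1 → 8.56%.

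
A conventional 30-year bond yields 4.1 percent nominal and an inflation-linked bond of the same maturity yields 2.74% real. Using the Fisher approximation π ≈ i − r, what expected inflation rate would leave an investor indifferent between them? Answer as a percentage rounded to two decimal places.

π ≈ i − r = 4.1% − 2.74% → 1.36%.

1.36%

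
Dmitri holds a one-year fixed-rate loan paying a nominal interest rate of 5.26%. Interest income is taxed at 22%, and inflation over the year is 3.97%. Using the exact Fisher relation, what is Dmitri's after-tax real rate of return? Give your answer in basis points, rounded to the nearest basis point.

After-tax nominal return = 5.26% × (1 − 0.22) = 4.1028%.
1 + r = 1.041028 / 1.03970 = 1.001277
After-tax real rate = 1.001277 − 1 → 13 basis points.

13 basis points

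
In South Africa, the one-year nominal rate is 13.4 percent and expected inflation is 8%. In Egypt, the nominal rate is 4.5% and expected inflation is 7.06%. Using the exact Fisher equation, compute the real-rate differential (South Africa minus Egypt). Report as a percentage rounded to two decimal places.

South Africa: (1 + 0.1340)/(1 + 0.0800) − 1 = 5.0000%
Egypt: (1 + 0.0450)/(1 + 0.0706) − 1 = -2.3912%
Differential = 5.0000% − (-2.3912%) = 7.3912% → 7.39%.

7.39%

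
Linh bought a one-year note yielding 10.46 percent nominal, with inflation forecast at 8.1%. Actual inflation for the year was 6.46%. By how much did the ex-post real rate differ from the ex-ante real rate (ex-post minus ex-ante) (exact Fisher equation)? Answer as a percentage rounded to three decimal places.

Ex-ante: (1 + 0.1046)/(1 + 0.0810) − 1 = 2.1832%
Ex-post: (1 + 0.1046)/(1 + 0.0646) − 1 = 3.7573%
Difference (ex-post − ex-ante) = 1.5741% → 1.574%.

1.574%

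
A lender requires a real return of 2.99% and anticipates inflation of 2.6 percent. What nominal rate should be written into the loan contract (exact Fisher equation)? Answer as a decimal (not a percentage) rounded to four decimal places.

(1 + i) = (1 + r)(1 + π) = 1.02990 × 1.02600 = 1.0566774
i = 1.0566774 − 1, so the required nominal rate is 0.0567.

0.0567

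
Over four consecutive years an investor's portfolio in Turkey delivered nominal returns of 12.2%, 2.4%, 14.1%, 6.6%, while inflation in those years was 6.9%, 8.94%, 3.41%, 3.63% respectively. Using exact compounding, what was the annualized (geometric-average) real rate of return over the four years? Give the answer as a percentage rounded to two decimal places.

2.87%

Nominal growth factor = 1.1220 × 1.0240 × 1.1410 × 1.0660 = 1.39744802
Price-level growth factor = 1.0690 × 1.0894 × 1.0341 × 1.0363 = 1.24799577
Real growth factor = 1.39744802 / 1.24799577 = 1.11975381
Annualized real rate = 1.11975381^(1/4) − 1 = 2.8681% → 2.87%.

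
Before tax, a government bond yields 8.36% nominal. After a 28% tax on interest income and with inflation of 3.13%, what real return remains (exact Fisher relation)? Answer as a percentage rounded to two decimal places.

After-tax nominal return = 8.36% × (1 − 0.28) = 6.0192%.
1 + r = 1.060192 / 1.03130 = 1.028015
After-tax real rate = 1.028015 − 1 → 2.80%.

2.80%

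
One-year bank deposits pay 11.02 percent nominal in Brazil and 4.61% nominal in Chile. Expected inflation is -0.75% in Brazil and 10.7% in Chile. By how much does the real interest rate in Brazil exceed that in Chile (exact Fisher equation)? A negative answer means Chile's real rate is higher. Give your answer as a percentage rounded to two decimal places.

17.36%

Brazil: (1 + 0.1102)/(1 − 0.0075) − 1 = 11.8589%
Chile: (1 + 0.0461)/(1 + 0.1070) − 1 = -5.5014%
Differential = 11.8589% − (-5.5014%) = 17.3603% → 17.36%.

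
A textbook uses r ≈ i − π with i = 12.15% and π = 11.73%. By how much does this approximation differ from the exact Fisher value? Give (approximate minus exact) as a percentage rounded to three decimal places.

0.044%

Approximate: r ≈ 12.150% − 11.730% = 0.4200%
Exact: (1 + 0.1215)/(1 + 0.1173) − 1 = 0.3759%
Error = 0.4200% − 0.3759% = 0.0441% → 0.044%.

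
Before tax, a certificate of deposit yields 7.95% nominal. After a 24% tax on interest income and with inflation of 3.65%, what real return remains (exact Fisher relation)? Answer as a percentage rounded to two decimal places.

2.31%

After-tax nominal return = 7.95% × (1 − 0.24) = 6.0420%.
1 + r = 1.06042 / 1.03650 = 1.023078
After-tax real rate = 1.023078 − 1 → 2.31%.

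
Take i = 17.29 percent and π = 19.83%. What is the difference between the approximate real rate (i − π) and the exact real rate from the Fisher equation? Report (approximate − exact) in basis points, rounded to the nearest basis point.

Approximate: r ≈ 17.290% − 19.830% = -2.5400%
Exact: (1 + 0.1729)/(1 + 0.1983) − 1 = -2.1197%
Error = -2.5400% − (-2.1197%) = -0.4203% → -42 basis points.

-42 basis points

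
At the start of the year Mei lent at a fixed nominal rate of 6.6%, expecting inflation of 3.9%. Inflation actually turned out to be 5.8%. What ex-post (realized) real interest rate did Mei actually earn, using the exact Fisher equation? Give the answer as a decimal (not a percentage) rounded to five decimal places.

0.00756

Ex-post: (1 + 0.0660)/(1 + 0.0580) − 1 = 0.7561%
So the realized real rate is 0.00756.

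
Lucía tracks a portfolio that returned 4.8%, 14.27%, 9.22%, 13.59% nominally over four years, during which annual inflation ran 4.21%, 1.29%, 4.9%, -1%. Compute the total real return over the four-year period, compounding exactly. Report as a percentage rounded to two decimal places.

Nominal growth factor = 1.0480 × 1.1427 × 1.0922 × 1.1359 = 1.485716
Price-level growth factor = 1.0421 × 1.0129 × 1.0490 × 0.9900 = 1.096192
Real growth factor = 1.485716 / 1.096192 = 1.355343
Total real return = 1.355343 − 1 → 35.53%.

35.53%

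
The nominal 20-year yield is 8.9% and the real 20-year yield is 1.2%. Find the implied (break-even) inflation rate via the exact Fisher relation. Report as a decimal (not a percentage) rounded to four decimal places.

0.0761

(1 + π) = (1 + i)/(1 + r) = 1.08900 / 1.01200 = 1.076087
Break-even inflation = 1.076087 − 1 → 0.0761.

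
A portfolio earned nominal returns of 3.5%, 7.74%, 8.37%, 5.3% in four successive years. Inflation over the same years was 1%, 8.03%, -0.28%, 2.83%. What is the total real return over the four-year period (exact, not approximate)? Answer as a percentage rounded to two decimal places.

13.73%

Nominal growth factor = 1.0350 × 1.0774 × 1.0837 × 1.0530 = 1.272491
Price-level growth factor = 1.0100 × 1.0803 × 0.9972 × 1.0283 = 1.118840
Real growth factor = 1.272491 / 1.118840 = 1.137331
Total real return = 1.137331 − 1 → 13.73%.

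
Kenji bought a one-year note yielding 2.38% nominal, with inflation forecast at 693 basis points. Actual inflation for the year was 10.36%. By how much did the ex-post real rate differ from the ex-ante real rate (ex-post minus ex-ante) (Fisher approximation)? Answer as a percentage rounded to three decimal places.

-3.430%

Ex-ante: 2.38% − 6.93% = -4.550%
Ex-post: 2.38% − 10.36% = -7.980%
Difference (ex-post − ex-ante) = -3.4300% → -3.430%.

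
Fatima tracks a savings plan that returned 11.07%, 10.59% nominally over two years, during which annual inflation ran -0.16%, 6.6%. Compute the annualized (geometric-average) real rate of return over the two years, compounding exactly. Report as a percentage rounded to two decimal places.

7.43%

Nominal growth factor = 1.1107 × 1.1059 = 1.22832313
Price-level growth factor = 0.9984 × 1.0660 = 1.06429440
Real growth factor = 1.22832313 / 1.06429440 = 1.15411970
Annualized real rate = 1.15411970^(1/2) − 1 = 7.4300% → 7.43%.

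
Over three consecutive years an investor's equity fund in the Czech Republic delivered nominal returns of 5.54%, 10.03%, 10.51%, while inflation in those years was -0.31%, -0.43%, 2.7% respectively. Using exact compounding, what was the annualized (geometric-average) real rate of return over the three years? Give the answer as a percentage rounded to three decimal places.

7.976%

Nominal growth factor = 1.0554 × 1.1003 × 1.1051 = 1.28330469
Price-level growth factor = 0.9969 × 0.9957 × 1.0270 = 1.01941389
Real growth factor = 1.28330469 / 1.01941389 = 1.25886522
Annualized real rate = 1.25886522^(1/3) − 1 = 7.9758% → 7.976%.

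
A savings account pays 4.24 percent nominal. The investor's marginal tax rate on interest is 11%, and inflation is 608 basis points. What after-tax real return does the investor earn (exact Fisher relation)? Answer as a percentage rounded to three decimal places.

After-tax nominal return = 4.24% × (1 − 0.11) = 3.7736%.
1 + r = 1.037736 / 1.06080 = 0.978258
After-tax real rate = 0.978258 − 1 → -2.174%.

-2.174%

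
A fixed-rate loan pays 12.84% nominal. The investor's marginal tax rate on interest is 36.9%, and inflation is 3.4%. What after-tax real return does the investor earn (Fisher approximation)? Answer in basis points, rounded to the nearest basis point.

470 basis points

After-tax nominal return = 12.84% × (1 − 0.369) = 8.10204%.
r ≈ 8.10204% − 3.4% → 470 basis points.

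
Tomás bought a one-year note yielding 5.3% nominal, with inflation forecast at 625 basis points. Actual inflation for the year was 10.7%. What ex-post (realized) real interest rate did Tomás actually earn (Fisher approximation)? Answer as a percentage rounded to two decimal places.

Ex-post: 5.3% − 10.7% = -5.400%
So the realized real rate is -5.40%.

-5.40%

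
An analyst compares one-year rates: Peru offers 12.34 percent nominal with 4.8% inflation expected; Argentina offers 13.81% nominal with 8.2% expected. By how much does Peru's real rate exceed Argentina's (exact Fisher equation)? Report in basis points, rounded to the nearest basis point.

201 basis points

Peru: (1 + 0.1234)/(1 + 0.0480) − 1 = 7.1947%
Argentina: (1 + 0.1381)/(1 + 0.0820) − 1 = 5.1848%
Differential = 7.1947% − 5.1848% = 2.0098% → 201 basis points.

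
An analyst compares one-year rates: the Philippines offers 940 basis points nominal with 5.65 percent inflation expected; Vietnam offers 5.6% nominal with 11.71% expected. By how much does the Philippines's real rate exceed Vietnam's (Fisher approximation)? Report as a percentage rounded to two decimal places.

9.86%

The Philippines: 9.4% − 5.65% = 3.750%
Vietnam: 5.6% − 11.71% = -6.110%
Differential = 9.860% → 9.86%.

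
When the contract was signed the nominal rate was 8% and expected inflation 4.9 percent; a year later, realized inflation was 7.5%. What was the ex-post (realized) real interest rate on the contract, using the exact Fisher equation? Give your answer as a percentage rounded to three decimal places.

Ex-post: (1 + 0.0800)/(1 + 0.0750) − 1 = 0.4651%
So the realized real rate is 0.465%.

0.465%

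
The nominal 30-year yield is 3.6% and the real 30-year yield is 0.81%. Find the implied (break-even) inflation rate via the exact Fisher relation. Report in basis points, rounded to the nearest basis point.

(1 + π) = (1 + i)/(1 + r) = 1.03600 / 1.00810 = 1.027676
Break-even inflation = 1.027676 − 1 → 277 basis points.

277 basis points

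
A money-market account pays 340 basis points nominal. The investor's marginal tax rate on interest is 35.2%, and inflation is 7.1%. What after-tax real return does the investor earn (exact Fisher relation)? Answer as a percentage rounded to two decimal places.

-4.57%

After-tax nominal return = 3.4% × (1 − 0.352) = 2.2032%.
1 + r = 1.022032 / 1.07100 = 0.954278
After-tax real rate = 0.954278 − 1 → -4.57%.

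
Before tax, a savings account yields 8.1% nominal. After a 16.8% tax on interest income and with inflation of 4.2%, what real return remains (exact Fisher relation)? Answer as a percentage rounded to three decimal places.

After-tax nominal return = 8.1% × (1 − 0.168) = 6.7392%.
1 + r = 1.067392 / 1.04200 = 1.024369
After-tax real rate = 1.024369 − 1 → 2.437%.

2.437%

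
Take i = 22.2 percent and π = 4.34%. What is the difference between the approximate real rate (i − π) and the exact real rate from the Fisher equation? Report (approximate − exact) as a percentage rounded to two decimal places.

0.74%

Approximate: r ≈ 22.200% − 4.340% = 17.8600%
Exact: (1 + 0.2220)/(1 + 0.0434) − 1 = 17.1171%
Error = 17.8600% − 17.1171% = 0.7429% → 0.74%.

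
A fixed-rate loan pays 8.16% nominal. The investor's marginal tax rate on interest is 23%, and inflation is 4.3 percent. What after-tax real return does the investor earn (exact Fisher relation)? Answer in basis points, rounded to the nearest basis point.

190 basis points

After-tax nominal return = 8.16% × (1 − 0.23) = 6.2832%.
1 + r = 1.062832 / 1.04300 = 1.019014
After-tax real rate = 1.019014 − 1 → 190 basis points.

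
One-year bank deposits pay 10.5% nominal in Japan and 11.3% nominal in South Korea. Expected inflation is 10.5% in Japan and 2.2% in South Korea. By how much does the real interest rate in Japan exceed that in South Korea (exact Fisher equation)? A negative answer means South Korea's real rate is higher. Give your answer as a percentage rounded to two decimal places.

Japan: (1 + 0.1050)/(1 + 0.1050) − 1 = 0.0000%
South Korea: (1 + 0.1130)/(1 + 0.0220) − 1 = 8.9041%
Differential = 0.0000% − 8.9041% = -8.9041% → -8.90%.

-8.90%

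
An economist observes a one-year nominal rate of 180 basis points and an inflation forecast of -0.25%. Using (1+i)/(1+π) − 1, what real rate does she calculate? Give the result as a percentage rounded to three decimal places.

2.055%

1 + r = 1.01800 / 0.99750 = 1.020551
r = 1.020551 − 1 = 2.0551%, i.e. 2.055%.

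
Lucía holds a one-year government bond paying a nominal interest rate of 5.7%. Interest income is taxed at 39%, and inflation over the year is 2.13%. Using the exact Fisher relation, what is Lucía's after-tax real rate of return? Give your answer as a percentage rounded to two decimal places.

1.32%

After-tax nominal return = 5.7% × (1 − 0.39) = 3.4770%.
1 + r = 1.03477 / 1.02130 = 1.013189
After-tax real rate = 1.013189 − 1 → 1.32%.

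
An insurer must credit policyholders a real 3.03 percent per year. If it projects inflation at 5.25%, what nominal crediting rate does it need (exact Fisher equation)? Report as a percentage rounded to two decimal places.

8.44%

(1 + i) = (1 + r)(1 + π) = 1.03030 × 1.05250 = 1.08439075
i = 1.08439075 − 1, so the required nominal rate is 8.44%.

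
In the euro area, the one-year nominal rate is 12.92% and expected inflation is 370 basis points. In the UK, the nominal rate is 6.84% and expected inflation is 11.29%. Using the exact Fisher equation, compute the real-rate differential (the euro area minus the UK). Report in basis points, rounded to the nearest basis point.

1289 basis points

The euro area: (1 + 0.1292)/(1 + 0.0370) − 1 = 8.8910%
The UK: (1 + 0.0684)/(1 + 0.1129) − 1 = -3.9986%
Differential = 8.8910% − (-3.9986%) = 12.8896% → 1289 basis points.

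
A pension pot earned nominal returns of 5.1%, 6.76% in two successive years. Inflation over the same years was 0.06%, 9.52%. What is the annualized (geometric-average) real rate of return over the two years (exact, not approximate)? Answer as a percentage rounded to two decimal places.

Compound the nominal returns: 1.0510 × 1.0676 = 1.12204760.
Compound inflation: 1.0006 × 1.0952 = 1.09585712.
Deflate: 1.12204760 / 1.09585712 = 1.02389954.
Annualized real rate = 1.02389954^(1/2) − 1 = 1.1879% → 1.19%.

1.19%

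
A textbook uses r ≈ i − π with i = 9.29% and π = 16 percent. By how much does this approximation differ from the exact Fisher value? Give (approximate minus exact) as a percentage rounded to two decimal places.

-0.93%

Approximate: r ≈ 9.290% − 16.000% = -6.7100%
Exact: (1 + 0.0929)/(1 + 0.1600) − 1 = -5.7845%
Error = -6.7100% − (-5.7845%) = -0.9255% → -0.93%.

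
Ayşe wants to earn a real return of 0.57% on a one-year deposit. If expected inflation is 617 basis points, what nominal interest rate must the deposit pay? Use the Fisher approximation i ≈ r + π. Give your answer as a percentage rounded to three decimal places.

6.740%

i ≈ r + π = 0.57% + 6.17% = 6.740%.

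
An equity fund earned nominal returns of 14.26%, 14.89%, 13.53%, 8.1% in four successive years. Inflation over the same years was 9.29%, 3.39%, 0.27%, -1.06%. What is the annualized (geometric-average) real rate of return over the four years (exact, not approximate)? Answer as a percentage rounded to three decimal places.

9.491%

Nominal growth factor = 1.1426 × 1.1489 × 1.1353 × 1.0810 = 1.61106395
Price-level growth factor = 1.0929 × 1.0339 × 1.0027 × 0.9894 = 1.12099037
Real growth factor = 1.61106395 / 1.12099037 = 1.43717912
Annualized real rate = 1.43717912^(1/4) − 1 = 9.4908% → 9.491%.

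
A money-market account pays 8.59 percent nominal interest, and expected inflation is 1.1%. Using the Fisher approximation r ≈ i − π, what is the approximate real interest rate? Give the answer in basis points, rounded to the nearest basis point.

749 basis points

r ≈ i − π = 8.59% − 1.1% = 749 basis points.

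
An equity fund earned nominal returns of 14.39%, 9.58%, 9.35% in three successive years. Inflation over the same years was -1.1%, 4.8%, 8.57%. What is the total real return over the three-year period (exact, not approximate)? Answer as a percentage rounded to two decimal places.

Nominal growth factor = 1.1439 × 1.0958 × 1.0935 = 1.370687
Price-level growth factor = 0.9890 × 1.0480 × 1.0857 = 1.125298
Real growth factor = 1.370687 / 1.125298 = 1.218066
Total real return = 1.218066 − 1 → 21.81%.

21.81%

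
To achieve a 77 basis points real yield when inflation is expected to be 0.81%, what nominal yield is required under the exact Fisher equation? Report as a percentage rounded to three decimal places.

(1 + i) = (1 + r)(1 + π) = 1.00770 × 1.00810 = 1.01586237
i = 1.01586237 − 1, so the required nominal rate is 1.586%.

1.586%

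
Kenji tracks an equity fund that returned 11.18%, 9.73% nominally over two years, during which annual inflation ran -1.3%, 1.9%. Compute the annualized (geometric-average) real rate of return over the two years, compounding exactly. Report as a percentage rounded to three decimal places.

Nominal growth factor = 1.1118 × 1.0973 = 1.21997814
Price-level growth factor = 0.9870 × 1.0190 = 1.00575300
Real growth factor = 1.21997814 / 1.00575300 = 1.21299975
Annualized real rate = 1.21299975^(1/2) − 1 = 10.1363% → 10.136%.

10.136%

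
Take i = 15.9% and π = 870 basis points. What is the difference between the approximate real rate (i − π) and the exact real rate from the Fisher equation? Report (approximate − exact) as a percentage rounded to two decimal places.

0.58%

Approximate: r ≈ 15.900% − 8.700% = 7.2000%
Exact: (1 + 0.1590)/(1 + 0.0870) − 1 = 6.6237%
Error = 7.2000% − 6.6237% = 0.5763% → 0.58%.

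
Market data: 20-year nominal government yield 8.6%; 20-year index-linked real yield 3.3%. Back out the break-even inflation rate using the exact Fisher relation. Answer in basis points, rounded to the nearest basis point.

513 basis points

(1 + π) = (1 + i)/(1 + r) = 1.08600 / 1.03300 = 1.051307
Break-even inflation = 1.051307 − 1 → 513 basis points.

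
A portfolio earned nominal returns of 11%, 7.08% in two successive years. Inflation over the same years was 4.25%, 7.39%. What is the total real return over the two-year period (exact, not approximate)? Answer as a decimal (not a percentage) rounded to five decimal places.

Compound the nominal returns: 1.1100 × 1.0708 = 1.1885880.
Compound inflation: 1.0425 × 1.0739 = 1.1195408.
Deflate: 1.1885880 / 1.1195408 = 1.0616746.
Total real return = 1.0616746 − 1 → 0.06167.

0.06167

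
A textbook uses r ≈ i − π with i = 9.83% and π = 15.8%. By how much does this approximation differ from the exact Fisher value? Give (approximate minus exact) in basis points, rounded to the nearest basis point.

Approximate: r ≈ 9.830% − 15.800% = -5.9700%
Exact: (1 + 0.0983)/(1 + 0.1580) − 1 = -5.1554%
Error = -5.9700% − (-5.1554%) = -0.8146% → -81 basis points.

-81 basis points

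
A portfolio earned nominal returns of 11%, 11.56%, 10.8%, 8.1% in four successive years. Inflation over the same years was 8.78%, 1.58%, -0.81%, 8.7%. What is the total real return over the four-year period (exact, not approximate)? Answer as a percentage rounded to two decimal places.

24.49%

Compound the nominal returns: 1.1100 × 1.1156 × 1.1080 × 1.0810 = 1.483191.
Compound inflation: 1.0878 × 1.0158 × 0.9919 × 1.0870 = 1.191392.
Deflate: 1.483191 / 1.191392 = 1.244922.
Total real return = 1.244922 − 1 → 24.49%.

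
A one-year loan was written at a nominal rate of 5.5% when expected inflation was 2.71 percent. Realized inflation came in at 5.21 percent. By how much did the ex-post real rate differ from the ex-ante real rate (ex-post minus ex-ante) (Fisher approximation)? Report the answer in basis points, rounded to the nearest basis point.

Ex-ante: 5.5% − 2.71% = 2.790%
Ex-post: 5.5% − 5.21% = 0.290%
Difference (ex-post − ex-ante) = -2.5000% → -250 basis points.

-250 basis points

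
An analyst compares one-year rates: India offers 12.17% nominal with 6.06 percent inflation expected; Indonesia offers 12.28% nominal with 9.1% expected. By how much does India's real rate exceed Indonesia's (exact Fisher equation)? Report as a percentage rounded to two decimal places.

India: (1 + 0.1217)/(1 + 0.0606) − 1 = 5.7609%
Indonesia: (1 + 0.1228)/(1 + 0.0910) − 1 = 2.9148%
Differential = 5.7609% − 2.9148% = 2.8461% → 2.85%.

2.85%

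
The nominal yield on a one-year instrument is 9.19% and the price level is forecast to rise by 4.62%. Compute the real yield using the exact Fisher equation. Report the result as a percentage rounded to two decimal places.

4.37%

1 + r = 1.09190 / 1.04620 = 1.043682
r = 1.043682 − 1 = 4.3682%, i.e. 4.37%.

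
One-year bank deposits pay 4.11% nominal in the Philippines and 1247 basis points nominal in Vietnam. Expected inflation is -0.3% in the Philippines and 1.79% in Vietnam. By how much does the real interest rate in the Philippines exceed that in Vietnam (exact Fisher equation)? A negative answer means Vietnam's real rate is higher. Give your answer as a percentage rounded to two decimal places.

The Philippines: (1 + 0.0411)/(1 − 0.0030) − 1 = 4.4233%
Vietnam: (1 + 0.1247)/(1 + 0.0179) − 1 = 10.4922%
Differential = 4.4233% − 10.4922% = -6.0689% → -6.07%.

-6.07%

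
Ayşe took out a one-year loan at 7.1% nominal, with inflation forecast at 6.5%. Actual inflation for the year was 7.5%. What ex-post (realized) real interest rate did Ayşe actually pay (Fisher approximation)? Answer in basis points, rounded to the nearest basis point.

Ex-post: 7.1% − 7.5% = -0.400%
So the realized real rate is -40 basis points.

-40 basis points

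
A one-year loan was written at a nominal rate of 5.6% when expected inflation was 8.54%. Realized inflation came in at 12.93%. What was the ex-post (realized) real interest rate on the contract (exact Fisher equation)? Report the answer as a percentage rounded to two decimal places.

-6.49%

Ex-post: (1 + 0.0560)/(1 + 0.1293) − 1 = -6.4907%
So the realized real rate is -6.49%.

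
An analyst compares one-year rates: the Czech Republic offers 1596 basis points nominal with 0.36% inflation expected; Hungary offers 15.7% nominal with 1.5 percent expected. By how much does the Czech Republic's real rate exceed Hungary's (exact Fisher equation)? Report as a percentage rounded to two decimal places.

1.55%

The Czech Republic: (1 + 0.1596)/(1 + 0.0036) − 1 = 15.5440%
Hungary: (1 + 0.1570)/(1 + 0.0150) − 1 = 13.9901%
Differential = 15.5440% − 13.9901% = 1.5539% → 1.55%.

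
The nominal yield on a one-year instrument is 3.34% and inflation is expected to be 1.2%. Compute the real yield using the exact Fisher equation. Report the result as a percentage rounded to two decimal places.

1 + r = 1.03340 / 1.01200 = 1.021146
r = 1.021146 − 1 = 2.1146%, i.e. 2.11%.

2.11%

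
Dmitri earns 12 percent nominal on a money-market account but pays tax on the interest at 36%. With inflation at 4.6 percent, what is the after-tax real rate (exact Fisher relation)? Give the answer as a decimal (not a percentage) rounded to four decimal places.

0.0294

After-tax nominal return = 12% × (1 − 0.36) = 7.6800%.
1 + r = 1.07680 / 1.04600 = 1.029446
After-tax real rate = 1.029446 − 1 → 0.0294.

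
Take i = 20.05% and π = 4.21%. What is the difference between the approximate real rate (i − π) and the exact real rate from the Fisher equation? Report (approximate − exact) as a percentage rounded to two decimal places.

0.64%

Approximate: r ≈ 20.050% − 4.210% = 15.8400%
Exact: (1 + 0.2005)/(1 + 0.0421) − 1 = 15.2001%
Error = 15.8400% − 15.2001% = 0.6399% → 0.64%.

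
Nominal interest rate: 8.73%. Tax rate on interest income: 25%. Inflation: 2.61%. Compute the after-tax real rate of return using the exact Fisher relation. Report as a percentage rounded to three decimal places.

After-tax nominal return = 8.73% × (1 − 0.25) = 6.5475%.
1 + r = 1.065475 / 1.02610 = 1.038373
After-tax real rate = 1.038373 − 1 → 3.837%.

3.837%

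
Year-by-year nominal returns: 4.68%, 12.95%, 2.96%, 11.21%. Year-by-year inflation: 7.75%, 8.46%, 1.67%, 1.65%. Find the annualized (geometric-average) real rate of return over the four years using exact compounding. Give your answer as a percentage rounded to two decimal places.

Compound the nominal returns: 1.0468 × 1.1295 × 1.0296 × 1.1121 = 1.35382436.
Compound inflation: 1.0775 × 1.0846 × 1.0167 × 1.0165 = 1.20777792.
Deflate: 1.35382436 / 1.20777792 = 1.12092160.
Annualized real rate = 1.12092160^(1/4) − 1 = 2.8949% → 2.89%.

2.89%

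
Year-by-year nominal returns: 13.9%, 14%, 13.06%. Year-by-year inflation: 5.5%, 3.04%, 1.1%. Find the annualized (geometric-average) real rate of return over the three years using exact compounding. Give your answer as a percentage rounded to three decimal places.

10.131%

Compound the nominal returns: 1.1390 × 1.1400 × 1.1306 = 1.46803888.
Compound inflation: 1.0550 × 1.0304 × 1.0110 = 1.09902979.
Deflate: 1.46803888 / 1.09902979 = 1.33575895.
Annualized real rate = 1.33575895^(1/3) − 1 = 10.1309% → 10.131%.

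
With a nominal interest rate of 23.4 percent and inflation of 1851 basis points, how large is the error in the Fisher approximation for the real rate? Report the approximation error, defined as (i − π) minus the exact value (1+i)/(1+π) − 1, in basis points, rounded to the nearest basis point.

76 basis points

Approximate: r ≈ 23.400% − 18.510% = 4.8900%
Exact: (1 + 0.2340)/(1 + 0.1851) − 1 = 4.1262%
Error = 4.8900% − 4.1262% = 0.7638% → 76 basis points.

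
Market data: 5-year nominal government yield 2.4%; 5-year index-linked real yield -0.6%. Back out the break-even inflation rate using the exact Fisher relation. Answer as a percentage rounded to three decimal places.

3.018%

(1 + π) = (1 + i)/(1 + r) = 1.02400 / 0.99400 = 1.030181
Break-even inflation = 1.030181 − 1 → 3.018%.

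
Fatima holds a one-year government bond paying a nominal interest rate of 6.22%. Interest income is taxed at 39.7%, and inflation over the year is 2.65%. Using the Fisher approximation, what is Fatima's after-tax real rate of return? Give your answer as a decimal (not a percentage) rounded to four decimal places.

0.0110

After-tax nominal return = 6.22% × (1 − 0.397) = 3.75066%.
r ≈ 3.75066% − 2.65% → 0.0110.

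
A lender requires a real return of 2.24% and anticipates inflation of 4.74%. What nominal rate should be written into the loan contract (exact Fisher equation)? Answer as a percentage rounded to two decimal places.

7.09%

(1 + i) = (1 + r)(1 + π) = 1.02240 × 1.04740 = 1.07086176
i = 1.07086176 − 1, so the required nominal rate is 7.09%.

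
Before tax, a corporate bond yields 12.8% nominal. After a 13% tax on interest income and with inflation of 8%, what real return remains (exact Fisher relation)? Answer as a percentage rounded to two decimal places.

After-tax nominal return = 12.8% × (1 − 0.13) = 11.1360%.
1 + r = 1.11136 / 1.08000 = 1.029037
After-tax real rate = 1.029037 − 1 → 2.90%.

2.90%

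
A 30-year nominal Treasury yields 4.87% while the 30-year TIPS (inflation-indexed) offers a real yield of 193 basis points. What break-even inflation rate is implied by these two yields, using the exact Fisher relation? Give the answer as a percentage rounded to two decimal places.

2.88%

(1 + π) = (1 + i)/(1 + r) = 1.04870 / 1.01930 = 1.028843
Break-even inflation = 1.028843 − 1 → 2.88%.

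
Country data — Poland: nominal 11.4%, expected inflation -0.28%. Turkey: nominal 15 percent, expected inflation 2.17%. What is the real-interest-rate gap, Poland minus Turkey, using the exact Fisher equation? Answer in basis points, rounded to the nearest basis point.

-84 basis points

Poland: (1 + 0.1140)/(1 − 0.0028) − 1 = 11.7128%
Turkey: (1 + 0.1500)/(1 + 0.0217) − 1 = 12.5575%
Differential = 11.7128% − 12.5575% = -0.8447% → -84 basis points.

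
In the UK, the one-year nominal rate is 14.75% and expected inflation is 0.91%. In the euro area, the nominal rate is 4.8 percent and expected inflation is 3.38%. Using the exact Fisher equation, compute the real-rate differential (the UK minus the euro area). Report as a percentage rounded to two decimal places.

12.34%

The UK: (1 + 0.1475)/(1 + 0.0091) − 1 = 13.7152%
The euro area: (1 + 0.0480)/(1 + 0.0338) − 1 = 1.3736%
Differential = 13.7152% − 1.3736% = 12.3416% → 12.34%.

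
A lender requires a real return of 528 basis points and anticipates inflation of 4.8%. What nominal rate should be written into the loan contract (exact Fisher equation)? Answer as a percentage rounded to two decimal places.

10.33%

(1 + i) = (1 + r)(1 + π) = 1.05280 × 1.04800 = 1.1033344
i = 1.1033344 − 1, so the required nominal rate is 10.33%.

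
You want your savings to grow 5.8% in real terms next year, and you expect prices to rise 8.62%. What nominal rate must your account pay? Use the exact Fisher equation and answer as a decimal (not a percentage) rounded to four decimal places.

0.1492

(1 + i) = (1 + r)(1 + π) = 1.05800 × 1.08620 = 1.1491996
i = 1.1491996 − 1, so the required nominal rate is 0.1492.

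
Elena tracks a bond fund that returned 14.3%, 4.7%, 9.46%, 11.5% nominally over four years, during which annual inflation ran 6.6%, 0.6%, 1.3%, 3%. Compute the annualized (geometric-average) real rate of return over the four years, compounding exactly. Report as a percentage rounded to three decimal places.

Nominal growth factor = 1.1430 × 1.0470 × 1.0946 × 1.1150 = 1.46057285
Price-level growth factor = 1.0660 × 1.0060 × 1.0130 × 1.0300 = 1.11892726
Real growth factor = 1.46057285 / 1.11892726 = 1.30533315
Annualized real rate = 1.30533315^(1/4) − 1 = 6.8883% → 6.888%.

6.888%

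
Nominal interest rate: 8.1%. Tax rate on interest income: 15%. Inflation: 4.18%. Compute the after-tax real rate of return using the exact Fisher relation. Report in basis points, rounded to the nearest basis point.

After-tax nominal return = 8.1% × (1 − 0.15) = 6.8850%.
1 + r = 1.06885 / 1.04180 = 1.025965
After-tax real rate = 1.025965 − 1 → 260 basis points.

260 basis points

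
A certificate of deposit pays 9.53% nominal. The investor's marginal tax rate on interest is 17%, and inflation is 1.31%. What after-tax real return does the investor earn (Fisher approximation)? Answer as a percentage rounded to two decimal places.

After-tax nominal return = 9.53% × (1 − 0.17) = 7.9099%.
r ≈ 7.9099% − 1.31% → 6.60%.

6.60%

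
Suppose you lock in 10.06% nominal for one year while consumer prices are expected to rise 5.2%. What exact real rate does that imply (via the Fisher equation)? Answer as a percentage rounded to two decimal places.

4.62%

1 + r = 1.10060 / 1.05200 = 1.046198
r = 1.046198 − 1 = 4.6198%, i.e. 4.62%.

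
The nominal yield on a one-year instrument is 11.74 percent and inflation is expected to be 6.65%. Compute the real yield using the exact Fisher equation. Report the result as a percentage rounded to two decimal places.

1 + r = 1.11740 / 1.06650 = 1.047726
r = 1.047726 − 1 = 4.7726%, i.e. 4.77%.

4.77%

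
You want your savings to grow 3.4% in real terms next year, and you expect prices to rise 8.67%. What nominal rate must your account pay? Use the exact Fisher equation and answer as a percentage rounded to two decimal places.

12.36%

(1 + i) = (1 + r)(1 + π) = 1.03400 × 1.08670 = 1.1236478
i = 1.1236478 − 1, so the required nominal rate is 12.36%.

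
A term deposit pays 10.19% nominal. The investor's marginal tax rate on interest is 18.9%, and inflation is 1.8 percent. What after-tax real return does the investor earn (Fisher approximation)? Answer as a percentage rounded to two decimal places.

6.46%

After-tax nominal return = 10.19% × (1 − 0.189) = 8.26409%.
r ≈ 8.26409% − 1.8% → 6.46%.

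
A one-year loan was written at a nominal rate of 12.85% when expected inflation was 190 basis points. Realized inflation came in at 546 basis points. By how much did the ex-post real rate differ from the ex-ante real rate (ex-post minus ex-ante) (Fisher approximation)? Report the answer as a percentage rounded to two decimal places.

-3.56%

Ex-ante: 12.85% − 1.9% = 10.950%
Ex-post: 12.85% − 5.46% = 7.390%
Difference (ex-post − ex-ante) = -3.5600% → -3.56%.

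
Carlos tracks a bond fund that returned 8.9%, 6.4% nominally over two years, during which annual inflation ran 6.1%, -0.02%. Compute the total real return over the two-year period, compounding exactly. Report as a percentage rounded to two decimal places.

Nominal growth factor = 1.0890 × 1.0640 = 1.158696
Price-level growth factor = 1.0610 × 0.9998 = 1.060788
Real growth factor = 1.158696 / 1.060788 = 1.092298
Total real return = 1.092298 − 1 → 9.23%.

9.23%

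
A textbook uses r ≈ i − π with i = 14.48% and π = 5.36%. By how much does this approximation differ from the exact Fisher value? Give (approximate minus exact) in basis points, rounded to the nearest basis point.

46 basis points

Approximate: r ≈ 14.480% − 5.360% = 9.1200%
Exact: (1 + 0.1448)/(1 + 0.0536) − 1 = 8.6560%
Error = 9.1200% − 8.6560% = 0.4640% → 46 basis points.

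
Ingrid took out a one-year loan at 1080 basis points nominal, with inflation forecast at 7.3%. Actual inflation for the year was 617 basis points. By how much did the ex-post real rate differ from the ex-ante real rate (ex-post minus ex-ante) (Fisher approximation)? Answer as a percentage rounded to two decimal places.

Ex-ante: 10.8% − 7.3% = 3.500%
Ex-post: 10.8% − 6.17% = 4.630%
Difference (ex-post − ex-ante) = 1.1300% → 1.13%.

1.13%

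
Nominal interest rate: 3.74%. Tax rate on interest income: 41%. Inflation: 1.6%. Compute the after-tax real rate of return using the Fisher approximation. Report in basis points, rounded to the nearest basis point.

After-tax nominal return = 3.74% × (1 − 0.41) = 2.2066%.
r ≈ 2.2066% − 1.6% → 61 basis points.

61 basis points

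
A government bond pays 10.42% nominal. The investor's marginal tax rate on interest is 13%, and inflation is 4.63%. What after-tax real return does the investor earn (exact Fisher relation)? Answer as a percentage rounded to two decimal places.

4.24%

After-tax nominal return = 10.42% × (1 − 0.13) = 9.0654%.
1 + r = 1.090654 / 1.04630 = 1.042391
After-tax real rate = 1.042391 − 1 → 4.24%.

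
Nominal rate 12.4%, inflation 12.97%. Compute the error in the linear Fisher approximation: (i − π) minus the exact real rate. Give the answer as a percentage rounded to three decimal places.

-0.065%

Approximate: r ≈ 12.400% − 12.970% = -0.5700%
Exact: (1 + 0.1240)/(1 + 0.1297) − 1 = -0.5046%
Error = -0.5700% − (-0.5046%) = -0.0654% → -0.065%.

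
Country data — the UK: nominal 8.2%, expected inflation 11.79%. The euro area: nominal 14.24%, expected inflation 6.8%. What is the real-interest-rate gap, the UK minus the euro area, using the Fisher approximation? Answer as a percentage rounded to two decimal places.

The UK: 8.2% − 11.79% = -3.590%
The euro area: 14.24% − 6.8% = 7.440%
Differential = -11.030% → -11.03%.

-11.03%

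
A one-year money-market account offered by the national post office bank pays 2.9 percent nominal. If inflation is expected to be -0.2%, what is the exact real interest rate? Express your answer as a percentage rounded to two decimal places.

By the Fisher relation, 1 + r = (1 + i)/(1 + π).
1 + r = 1.02900 / 0.99800 = 1.031062
r = 1.031062 − 1 = 3.1062%, i.e. 3.11%.

3.11%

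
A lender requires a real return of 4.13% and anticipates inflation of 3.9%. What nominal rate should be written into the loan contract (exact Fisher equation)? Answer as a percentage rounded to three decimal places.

(1 + i) = (1 + r)(1 + π) = 1.04130 × 1.03900 = 1.0819107
i = 1.0819107 − 1, so the required nominal rate is 8.191%.

8.191%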